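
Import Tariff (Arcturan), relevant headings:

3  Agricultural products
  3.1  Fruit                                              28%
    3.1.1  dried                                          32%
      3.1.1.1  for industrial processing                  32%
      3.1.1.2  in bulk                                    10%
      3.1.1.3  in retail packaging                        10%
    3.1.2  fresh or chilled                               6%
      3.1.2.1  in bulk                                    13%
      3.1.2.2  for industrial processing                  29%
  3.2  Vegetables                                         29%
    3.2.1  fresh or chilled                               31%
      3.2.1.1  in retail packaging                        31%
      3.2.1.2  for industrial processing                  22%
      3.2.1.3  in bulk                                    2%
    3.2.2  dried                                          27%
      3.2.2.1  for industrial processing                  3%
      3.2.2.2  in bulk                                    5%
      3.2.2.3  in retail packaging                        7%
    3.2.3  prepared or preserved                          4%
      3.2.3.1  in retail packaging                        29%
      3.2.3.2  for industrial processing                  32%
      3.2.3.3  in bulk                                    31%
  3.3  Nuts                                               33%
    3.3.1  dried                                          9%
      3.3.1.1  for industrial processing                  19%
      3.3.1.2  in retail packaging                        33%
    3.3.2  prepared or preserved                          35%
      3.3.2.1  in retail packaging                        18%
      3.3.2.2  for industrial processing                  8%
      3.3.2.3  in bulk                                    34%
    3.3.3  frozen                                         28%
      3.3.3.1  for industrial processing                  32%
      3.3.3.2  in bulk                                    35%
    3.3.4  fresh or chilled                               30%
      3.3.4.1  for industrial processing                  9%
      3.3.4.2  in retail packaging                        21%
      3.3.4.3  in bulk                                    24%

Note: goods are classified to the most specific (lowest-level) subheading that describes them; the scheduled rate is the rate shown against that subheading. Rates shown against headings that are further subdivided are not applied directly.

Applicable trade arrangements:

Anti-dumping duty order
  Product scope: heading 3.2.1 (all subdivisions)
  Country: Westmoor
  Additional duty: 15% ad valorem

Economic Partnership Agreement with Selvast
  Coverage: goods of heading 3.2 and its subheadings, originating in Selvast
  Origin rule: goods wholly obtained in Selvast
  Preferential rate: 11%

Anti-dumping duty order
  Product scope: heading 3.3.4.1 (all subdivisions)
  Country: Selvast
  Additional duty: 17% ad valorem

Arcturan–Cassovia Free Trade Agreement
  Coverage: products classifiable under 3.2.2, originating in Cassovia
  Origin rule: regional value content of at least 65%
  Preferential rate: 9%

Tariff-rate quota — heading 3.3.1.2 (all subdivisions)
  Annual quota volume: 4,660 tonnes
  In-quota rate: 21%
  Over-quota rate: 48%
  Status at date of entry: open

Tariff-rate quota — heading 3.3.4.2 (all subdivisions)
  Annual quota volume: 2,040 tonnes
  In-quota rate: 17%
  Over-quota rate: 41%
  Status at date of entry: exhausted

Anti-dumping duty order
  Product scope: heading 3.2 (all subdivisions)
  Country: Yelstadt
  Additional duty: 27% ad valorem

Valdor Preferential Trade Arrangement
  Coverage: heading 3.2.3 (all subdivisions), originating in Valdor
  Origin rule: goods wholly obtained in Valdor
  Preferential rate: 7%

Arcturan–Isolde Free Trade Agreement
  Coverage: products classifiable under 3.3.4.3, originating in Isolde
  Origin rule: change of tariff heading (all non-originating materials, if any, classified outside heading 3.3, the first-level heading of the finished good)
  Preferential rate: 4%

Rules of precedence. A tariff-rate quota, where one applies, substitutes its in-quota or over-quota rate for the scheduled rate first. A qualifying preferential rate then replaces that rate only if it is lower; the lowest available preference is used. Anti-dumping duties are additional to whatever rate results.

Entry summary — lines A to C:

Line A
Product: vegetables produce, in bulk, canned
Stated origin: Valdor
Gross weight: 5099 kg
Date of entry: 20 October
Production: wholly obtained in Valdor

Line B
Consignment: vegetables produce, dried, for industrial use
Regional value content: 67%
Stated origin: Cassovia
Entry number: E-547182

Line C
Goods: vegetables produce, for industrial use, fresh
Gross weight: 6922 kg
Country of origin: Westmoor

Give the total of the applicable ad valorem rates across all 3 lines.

Line A: vegetables → 3.2; canned → 3.2.3; in bulk → 3.2.3.3. Scheduled 31%. Valdor agreement on 3.2.3: wholly obtained → 7% available; preferential 7%. → 7%.
Line B: vegetables → 3.2; dried → 3.2.2; for industrial use → 3.2.2.1. Scheduled 3%. Cassovia agreement on 3.2.2: RVC ≥ 65% → 9% available; preference 9% not lower than 3% → no reduction. → 3%.
Line C: vegetables → 3.2; fresh → 3.2.1; for industrial use → 3.2.1.2. Scheduled 22%. anti-dumping (Westmoor, 3.2.1): +15%; total 22% + 15% = 37%. → 37%.
Sum: 7% + 3% + 37% = 47%.

47%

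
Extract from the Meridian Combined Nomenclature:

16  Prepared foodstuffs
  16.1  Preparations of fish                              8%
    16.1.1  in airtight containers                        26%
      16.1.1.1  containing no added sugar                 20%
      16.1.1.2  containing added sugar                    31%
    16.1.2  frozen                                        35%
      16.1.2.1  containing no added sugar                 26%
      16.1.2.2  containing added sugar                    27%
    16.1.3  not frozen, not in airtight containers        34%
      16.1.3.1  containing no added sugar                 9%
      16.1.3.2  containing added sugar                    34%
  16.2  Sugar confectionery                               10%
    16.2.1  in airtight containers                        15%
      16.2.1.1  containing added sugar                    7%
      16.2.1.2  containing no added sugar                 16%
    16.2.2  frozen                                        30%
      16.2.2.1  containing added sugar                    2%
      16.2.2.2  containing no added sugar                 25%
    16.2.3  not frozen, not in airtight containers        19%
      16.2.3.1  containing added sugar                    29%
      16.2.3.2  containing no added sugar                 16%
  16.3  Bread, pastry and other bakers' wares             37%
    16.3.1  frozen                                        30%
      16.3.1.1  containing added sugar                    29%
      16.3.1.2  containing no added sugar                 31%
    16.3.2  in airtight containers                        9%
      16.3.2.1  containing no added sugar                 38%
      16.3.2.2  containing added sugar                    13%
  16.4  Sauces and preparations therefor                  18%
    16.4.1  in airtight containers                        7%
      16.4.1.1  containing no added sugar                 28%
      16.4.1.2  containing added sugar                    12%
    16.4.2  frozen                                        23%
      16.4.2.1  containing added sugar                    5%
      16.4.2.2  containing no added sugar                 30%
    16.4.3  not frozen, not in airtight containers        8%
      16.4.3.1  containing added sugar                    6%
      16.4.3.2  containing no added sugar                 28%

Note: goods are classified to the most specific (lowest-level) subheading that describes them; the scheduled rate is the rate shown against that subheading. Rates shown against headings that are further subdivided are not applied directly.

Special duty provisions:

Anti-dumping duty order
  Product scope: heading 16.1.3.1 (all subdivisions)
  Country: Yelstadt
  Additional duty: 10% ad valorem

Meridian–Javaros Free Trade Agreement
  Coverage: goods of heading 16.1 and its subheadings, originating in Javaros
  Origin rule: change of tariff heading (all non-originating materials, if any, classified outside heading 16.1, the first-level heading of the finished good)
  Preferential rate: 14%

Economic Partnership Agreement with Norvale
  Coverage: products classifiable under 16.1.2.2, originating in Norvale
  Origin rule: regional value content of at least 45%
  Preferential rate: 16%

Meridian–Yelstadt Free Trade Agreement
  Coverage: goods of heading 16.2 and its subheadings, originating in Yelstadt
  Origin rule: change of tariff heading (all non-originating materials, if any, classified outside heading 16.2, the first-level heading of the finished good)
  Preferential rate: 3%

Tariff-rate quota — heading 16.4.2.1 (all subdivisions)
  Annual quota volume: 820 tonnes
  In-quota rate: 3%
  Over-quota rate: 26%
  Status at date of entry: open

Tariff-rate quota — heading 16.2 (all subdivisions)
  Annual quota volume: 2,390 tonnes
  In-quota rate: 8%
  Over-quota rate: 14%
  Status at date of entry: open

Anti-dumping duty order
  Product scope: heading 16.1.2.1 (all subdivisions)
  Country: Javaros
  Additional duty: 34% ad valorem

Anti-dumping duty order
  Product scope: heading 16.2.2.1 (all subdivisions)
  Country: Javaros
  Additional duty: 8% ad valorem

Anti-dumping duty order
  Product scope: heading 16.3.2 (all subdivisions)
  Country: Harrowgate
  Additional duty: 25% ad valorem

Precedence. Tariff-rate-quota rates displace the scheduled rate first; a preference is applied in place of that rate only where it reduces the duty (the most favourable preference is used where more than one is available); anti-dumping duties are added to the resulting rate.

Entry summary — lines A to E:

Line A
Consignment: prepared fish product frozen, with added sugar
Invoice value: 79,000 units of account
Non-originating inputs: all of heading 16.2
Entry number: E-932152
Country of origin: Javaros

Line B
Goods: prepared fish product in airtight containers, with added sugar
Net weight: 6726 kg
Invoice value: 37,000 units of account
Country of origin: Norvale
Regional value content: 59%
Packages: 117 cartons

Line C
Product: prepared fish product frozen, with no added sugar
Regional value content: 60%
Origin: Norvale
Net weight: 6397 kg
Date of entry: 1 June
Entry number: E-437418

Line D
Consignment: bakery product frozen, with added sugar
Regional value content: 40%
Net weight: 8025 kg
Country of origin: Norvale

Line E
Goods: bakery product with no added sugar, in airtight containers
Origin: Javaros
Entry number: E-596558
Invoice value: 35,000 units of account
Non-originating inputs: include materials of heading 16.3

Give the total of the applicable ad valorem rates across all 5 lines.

138%

Line A: prepared fish product → 16.1; frozen → 16.1.2; with added sugar → 16.1.2.2. Scheduled 27%. Javaros agreement on 16.1: CTH met → 14% available; preferential 14%. → 14%.
Line B: prepared fish product → 16.1; in airtight containers → 16.1.1; with added sugar → 16.1.1.2. Scheduled 31%. Norvale agreement on 16.1.2.2: 16.1.1.2 not covered. → 31%.
Line C: prepared fish product → 16.1; frozen → 16.1.2; with no added sugar → 16.1.2.1. Scheduled 26%. Norvale agreement on 16.1.2.2: 16.1.2.1 not covered. → 26%.
Line D: bakery product → 16.3; frozen → 16.3.1; with added sugar → 16.3.1.1. Scheduled 29%. Norvale agreement on 16.1.2.2: 16.3.1.1 not covered. → 29%.
Line E: bakery product → 16.3; in airtight containers → 16.3.2; with no added sugar → 16.3.2.1. Scheduled 38%. Javaros agreement on 16.1: 16.3.2.1 not covered. → 38%.
Sum: 14% + 31% + 26% + 29% + 38% = 138%.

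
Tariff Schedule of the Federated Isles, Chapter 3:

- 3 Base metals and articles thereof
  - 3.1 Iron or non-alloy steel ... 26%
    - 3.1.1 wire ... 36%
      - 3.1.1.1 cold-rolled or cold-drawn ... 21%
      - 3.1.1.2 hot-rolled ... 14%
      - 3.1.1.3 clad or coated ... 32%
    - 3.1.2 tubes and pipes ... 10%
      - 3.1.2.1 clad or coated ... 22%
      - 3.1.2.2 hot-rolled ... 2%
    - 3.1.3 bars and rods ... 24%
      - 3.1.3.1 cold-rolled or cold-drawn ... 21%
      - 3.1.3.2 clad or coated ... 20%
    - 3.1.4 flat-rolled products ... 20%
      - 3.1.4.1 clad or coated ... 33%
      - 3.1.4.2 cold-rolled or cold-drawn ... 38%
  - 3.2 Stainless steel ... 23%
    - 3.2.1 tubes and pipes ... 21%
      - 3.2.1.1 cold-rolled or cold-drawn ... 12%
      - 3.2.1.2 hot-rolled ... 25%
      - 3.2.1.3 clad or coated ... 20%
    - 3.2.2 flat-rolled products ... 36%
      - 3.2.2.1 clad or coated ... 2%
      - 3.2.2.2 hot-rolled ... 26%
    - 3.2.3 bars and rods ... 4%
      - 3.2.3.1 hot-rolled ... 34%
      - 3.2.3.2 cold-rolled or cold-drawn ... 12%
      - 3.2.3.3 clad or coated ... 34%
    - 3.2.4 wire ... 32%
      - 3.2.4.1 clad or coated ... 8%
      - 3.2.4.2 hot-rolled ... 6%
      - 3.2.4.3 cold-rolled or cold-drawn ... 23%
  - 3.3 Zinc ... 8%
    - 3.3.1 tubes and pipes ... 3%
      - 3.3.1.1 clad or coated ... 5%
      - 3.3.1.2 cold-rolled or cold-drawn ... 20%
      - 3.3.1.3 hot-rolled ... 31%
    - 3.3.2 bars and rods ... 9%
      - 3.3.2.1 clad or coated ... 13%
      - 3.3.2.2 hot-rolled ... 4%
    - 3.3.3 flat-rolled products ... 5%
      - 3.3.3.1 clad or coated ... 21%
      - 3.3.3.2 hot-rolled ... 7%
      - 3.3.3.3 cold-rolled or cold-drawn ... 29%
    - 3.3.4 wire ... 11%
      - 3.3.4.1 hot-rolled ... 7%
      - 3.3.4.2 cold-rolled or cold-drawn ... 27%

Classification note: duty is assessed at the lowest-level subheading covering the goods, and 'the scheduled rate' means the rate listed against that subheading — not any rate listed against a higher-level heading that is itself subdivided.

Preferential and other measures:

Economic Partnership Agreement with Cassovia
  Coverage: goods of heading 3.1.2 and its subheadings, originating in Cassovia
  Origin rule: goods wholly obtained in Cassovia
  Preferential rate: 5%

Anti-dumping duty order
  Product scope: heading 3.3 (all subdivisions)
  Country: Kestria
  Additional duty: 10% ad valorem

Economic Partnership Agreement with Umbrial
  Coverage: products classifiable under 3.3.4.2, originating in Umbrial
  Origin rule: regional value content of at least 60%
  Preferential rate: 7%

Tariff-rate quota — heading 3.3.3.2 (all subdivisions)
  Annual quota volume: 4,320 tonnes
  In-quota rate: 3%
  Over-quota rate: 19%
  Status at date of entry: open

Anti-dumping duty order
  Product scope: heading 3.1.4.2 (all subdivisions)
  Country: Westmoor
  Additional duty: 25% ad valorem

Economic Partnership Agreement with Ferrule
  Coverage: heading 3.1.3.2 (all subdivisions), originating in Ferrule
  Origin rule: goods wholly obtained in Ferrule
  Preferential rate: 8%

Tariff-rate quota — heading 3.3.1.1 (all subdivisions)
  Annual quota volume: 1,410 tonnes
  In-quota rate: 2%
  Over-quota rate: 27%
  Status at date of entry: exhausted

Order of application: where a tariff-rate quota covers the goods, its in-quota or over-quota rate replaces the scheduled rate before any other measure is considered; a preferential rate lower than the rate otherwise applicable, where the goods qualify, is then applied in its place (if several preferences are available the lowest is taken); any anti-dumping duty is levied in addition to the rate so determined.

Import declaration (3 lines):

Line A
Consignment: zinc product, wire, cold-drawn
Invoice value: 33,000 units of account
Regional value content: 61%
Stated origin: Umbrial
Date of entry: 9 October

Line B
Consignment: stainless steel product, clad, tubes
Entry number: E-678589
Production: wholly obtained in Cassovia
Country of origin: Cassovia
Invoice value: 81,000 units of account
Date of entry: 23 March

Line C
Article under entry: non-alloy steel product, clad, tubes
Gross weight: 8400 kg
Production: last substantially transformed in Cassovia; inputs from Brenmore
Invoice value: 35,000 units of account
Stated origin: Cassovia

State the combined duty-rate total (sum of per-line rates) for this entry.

Line A: zinc → 3.3; wire → 3.3.4; cold-drawn → 3.3.4.2. Scheduled 27%. Umbrial agreement on 3.3.4.2: RVC ≥ 60% → 7% available; preferential 7%. → 7%.
Line B: stainless steel → 3.2; tubes → 3.2.1; clad → 3.2.1.3. Scheduled 20%. Cassovia agreement on 3.1.2: 3.2.1.3 not covered. → 20%.
Line C: non-alloy steel → 3.1; tubes → 3.1.2; clad → 3.1.2.1. Scheduled 22%. Cassovia agreement on 3.1.2: not wholly obtained. → 22%.
Sum: 7% + 20% + 22% = 49%.

49%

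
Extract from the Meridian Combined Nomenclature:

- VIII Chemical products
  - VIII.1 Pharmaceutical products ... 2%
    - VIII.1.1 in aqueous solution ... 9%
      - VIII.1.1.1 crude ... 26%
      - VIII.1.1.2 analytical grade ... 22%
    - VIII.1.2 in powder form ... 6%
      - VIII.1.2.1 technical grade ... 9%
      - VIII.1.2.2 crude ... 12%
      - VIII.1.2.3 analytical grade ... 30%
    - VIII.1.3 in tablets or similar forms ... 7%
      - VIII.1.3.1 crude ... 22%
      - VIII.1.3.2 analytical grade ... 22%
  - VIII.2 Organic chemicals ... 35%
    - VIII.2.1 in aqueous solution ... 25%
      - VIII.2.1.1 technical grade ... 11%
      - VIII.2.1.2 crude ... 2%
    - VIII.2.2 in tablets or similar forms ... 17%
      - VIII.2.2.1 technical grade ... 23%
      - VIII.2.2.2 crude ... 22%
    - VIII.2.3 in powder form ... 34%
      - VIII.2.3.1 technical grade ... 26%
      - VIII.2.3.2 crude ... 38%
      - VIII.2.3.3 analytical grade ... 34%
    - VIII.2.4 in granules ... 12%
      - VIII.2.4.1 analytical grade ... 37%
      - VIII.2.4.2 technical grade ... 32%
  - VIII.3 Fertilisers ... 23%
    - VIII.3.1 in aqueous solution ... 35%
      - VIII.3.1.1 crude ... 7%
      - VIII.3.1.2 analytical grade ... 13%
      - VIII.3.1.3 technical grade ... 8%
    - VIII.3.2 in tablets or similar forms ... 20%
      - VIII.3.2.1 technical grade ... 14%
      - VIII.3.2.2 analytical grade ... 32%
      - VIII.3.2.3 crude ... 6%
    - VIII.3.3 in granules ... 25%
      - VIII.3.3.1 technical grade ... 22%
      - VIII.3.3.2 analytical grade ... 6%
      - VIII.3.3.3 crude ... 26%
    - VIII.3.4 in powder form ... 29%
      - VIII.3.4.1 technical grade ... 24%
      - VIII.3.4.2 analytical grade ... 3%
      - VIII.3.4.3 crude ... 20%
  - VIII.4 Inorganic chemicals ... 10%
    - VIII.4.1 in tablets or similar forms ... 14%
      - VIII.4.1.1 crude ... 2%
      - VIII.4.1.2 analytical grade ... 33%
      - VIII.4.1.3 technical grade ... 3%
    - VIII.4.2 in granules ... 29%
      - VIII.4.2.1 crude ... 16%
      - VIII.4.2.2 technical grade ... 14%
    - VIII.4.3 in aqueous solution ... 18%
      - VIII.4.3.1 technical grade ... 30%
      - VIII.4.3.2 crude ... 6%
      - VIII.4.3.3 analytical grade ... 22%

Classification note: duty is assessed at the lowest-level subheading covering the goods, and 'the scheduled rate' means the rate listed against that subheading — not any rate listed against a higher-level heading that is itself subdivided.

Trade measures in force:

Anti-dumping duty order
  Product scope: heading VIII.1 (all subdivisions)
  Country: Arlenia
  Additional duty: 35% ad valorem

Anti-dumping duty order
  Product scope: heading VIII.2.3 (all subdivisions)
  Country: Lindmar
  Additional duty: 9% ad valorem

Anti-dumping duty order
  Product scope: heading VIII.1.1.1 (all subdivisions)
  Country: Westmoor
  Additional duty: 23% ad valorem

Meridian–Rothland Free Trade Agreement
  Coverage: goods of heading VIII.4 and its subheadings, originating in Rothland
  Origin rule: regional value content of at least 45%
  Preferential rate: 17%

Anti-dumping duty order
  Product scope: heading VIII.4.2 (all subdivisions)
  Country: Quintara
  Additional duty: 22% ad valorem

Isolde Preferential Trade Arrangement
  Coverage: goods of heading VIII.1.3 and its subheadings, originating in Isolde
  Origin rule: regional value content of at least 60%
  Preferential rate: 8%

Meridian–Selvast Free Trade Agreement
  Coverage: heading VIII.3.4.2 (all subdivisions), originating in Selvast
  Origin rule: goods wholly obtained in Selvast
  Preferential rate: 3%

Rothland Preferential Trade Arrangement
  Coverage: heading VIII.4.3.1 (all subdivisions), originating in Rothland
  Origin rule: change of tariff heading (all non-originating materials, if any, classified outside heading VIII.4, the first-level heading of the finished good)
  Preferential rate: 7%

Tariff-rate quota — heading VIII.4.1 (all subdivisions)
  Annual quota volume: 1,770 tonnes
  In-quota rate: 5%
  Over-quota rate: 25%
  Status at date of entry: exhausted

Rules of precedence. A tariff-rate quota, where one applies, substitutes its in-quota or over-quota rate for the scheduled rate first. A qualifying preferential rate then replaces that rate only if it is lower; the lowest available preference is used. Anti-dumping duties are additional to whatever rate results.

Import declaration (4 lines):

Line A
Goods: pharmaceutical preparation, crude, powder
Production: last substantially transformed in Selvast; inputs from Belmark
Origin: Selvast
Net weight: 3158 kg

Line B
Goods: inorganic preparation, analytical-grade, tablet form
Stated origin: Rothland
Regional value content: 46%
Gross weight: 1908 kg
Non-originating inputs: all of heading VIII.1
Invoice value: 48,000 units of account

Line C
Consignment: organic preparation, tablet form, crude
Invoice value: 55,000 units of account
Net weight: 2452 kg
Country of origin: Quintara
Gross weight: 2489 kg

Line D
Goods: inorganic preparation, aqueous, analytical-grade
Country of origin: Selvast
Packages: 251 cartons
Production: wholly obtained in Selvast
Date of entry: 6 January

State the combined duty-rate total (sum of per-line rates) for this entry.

Line A: pharmaceutical → VIII.1; powder → VIII.1.2; crude → VIII.1.2.2. Scheduled 12%. Selvast agreement on VIII.3.4.2: VIII.1.2.2 not covered. → 12%.
Line B: inorganic → VIII.4; tablet form → VIII.4.1; analytical-grade → VIII.4.1.2. Scheduled 33%. quota on VIII.4.1 exhausted → over-quota 25%; Rothland agreement on VIII.4: RVC ≥ 45% → 17% available; Rothland agreement on VIII.4.3.1: VIII.4.1.2 not covered; preferential 17%. → 17%.
Line C: organic → VIII.2; tablet form → VIII.2.2; crude → VIII.2.2.2. Scheduled 22%. No special measure applies. → 22%.
Line D: inorganic → VIII.4; aqueous → VIII.4.3; analytical-grade → VIII.4.3.3. Scheduled 22%. Selvast agreement on VIII.3.4.2: VIII.4.3.3 not covered. → 22%.
Sum: 12% + 17% + 22% + 22% = 73%.

73%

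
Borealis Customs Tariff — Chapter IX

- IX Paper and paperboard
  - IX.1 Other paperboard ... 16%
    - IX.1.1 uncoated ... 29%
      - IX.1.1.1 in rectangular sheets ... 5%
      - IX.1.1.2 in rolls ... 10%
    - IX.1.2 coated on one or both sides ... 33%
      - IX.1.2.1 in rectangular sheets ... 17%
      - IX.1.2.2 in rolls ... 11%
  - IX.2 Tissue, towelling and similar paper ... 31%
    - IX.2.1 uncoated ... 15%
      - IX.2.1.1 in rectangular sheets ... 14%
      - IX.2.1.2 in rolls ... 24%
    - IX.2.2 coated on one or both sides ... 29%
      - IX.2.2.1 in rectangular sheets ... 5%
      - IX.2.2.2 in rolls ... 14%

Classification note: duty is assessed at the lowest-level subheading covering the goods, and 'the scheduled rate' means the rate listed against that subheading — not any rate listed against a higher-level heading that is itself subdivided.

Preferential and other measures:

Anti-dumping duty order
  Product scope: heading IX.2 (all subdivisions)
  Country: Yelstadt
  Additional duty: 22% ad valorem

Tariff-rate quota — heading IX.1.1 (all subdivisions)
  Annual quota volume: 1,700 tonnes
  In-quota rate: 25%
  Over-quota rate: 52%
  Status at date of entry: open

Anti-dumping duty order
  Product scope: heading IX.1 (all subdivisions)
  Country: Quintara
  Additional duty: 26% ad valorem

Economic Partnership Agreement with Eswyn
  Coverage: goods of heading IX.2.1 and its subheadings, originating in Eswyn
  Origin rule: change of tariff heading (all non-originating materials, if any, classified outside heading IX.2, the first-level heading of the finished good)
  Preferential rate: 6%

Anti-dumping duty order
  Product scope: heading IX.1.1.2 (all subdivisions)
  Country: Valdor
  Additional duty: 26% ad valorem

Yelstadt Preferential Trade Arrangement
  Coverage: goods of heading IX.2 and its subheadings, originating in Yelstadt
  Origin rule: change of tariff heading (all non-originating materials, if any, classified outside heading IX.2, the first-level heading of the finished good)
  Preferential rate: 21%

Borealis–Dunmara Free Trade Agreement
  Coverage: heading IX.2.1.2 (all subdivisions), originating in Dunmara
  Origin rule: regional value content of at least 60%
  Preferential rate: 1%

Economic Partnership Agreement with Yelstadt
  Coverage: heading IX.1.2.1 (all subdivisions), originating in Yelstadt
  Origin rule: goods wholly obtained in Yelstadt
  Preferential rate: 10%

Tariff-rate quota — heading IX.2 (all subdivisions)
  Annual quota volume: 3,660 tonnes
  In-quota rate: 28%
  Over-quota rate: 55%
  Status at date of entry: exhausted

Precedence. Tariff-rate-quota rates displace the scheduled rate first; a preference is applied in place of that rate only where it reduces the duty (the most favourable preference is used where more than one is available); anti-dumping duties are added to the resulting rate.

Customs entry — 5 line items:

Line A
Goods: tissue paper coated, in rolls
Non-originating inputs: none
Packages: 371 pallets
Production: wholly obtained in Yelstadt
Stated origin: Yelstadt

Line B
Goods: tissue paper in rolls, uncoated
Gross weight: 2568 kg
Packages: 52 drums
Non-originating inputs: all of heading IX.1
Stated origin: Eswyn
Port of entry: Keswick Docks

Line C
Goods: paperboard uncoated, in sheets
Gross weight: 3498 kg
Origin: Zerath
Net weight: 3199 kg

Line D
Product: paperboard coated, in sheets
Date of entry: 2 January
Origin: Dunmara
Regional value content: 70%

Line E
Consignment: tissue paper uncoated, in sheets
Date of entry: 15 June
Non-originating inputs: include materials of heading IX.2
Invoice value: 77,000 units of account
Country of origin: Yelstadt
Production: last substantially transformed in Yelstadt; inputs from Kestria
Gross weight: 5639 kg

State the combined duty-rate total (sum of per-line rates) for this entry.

Line A: tissue paper → IX.2; coated → IX.2.2; in rolls → IX.2.2.2. Scheduled 14%. quota on IX.2 exhausted → over-quota 55%; Yelstadt agreement on IX.2: CTH met → 21% available; Yelstadt agreement on IX.1.2.1: IX.2.2.2 not covered; preferential 21%; anti-dumping (Yelstadt, IX.2): +22%; total 21% + 22% = 43%. → 43%.
Line B: tissue paper → IX.2; uncoated → IX.2.1; in rolls → IX.2.1.2. Scheduled 24%. quota on IX.2 exhausted → over-quota 55%; Eswyn agreement on IX.2.1: CTH met → 6% available; preferential 6%. → 6%.
Line C: paperboard → IX.1; uncoated → IX.1.1; in sheets → IX.1.1.1. Scheduled 5%. quota on IX.1.1 open → in-quota 25%. → 25%.
Line D: paperboard → IX.1; coated → IX.1.2; in sheets → IX.1.2.1. Scheduled 17%. Dunmara agreement on IX.2.1.2: IX.1.2.1 not covered. → 17%.
Line E: tissue paper → IX.2; uncoated → IX.2.1; in sheets → IX.2.1.1. Scheduled 14%. quota on IX.2 exhausted → over-quota 55%; Yelstadt agreement on IX.2: CTH not met; Yelstadt agreement on IX.1.2.1: IX.2.1.1 not covered; anti-dumping (Yelstadt, IX.2): +22%; total 55% + 22% = 77%. → 77%.
Sum: 43% + 6% + 25% + 17% + 77% = 168%.

168%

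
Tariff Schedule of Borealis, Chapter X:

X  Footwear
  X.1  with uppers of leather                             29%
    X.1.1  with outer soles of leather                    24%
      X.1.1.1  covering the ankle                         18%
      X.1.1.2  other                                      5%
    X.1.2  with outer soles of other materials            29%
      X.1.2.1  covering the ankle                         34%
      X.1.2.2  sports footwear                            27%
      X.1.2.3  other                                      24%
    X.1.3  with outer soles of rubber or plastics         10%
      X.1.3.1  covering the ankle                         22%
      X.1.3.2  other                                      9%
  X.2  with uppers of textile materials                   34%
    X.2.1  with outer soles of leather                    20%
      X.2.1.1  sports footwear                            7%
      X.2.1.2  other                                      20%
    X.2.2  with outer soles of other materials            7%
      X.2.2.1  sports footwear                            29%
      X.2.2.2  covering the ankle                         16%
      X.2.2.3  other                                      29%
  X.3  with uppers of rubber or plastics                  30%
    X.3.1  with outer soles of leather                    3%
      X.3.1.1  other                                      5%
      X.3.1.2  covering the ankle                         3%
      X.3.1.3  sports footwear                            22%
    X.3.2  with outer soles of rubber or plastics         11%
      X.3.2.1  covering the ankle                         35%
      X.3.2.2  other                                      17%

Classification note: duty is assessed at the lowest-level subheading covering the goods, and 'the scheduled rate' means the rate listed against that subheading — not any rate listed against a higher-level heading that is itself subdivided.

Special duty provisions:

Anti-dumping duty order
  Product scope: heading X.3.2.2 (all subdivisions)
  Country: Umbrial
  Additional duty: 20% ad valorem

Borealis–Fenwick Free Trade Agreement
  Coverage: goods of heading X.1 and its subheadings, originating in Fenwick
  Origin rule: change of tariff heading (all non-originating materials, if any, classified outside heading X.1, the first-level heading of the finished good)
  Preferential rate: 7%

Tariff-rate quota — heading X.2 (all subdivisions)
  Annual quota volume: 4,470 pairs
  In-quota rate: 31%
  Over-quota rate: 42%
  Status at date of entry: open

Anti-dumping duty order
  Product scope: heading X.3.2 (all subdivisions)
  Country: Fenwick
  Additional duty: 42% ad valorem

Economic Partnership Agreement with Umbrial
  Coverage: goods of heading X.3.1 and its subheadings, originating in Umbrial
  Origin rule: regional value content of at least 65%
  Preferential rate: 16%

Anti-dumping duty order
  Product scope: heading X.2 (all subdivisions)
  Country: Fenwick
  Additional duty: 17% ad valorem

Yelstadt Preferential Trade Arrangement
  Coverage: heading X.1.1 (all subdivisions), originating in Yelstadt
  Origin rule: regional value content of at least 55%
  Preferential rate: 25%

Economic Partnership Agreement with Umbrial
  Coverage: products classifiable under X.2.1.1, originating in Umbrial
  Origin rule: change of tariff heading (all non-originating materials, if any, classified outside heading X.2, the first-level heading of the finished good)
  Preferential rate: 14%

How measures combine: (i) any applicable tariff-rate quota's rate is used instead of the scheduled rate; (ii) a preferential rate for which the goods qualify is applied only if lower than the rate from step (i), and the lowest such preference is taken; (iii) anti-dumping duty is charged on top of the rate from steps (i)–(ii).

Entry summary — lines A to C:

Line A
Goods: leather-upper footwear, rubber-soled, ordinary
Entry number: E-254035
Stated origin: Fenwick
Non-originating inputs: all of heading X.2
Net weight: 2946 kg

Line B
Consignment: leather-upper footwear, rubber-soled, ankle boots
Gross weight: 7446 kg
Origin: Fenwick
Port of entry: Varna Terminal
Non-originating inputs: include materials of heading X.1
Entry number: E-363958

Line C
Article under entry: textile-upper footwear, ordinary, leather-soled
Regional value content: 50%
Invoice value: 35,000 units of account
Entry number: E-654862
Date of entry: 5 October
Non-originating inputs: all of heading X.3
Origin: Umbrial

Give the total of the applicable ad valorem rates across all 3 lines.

60%

Line A: leather-upper → X.1; rubber-soled → X.1.3; ordinary → X.1.3.2. Scheduled 9%. Fenwick agreement on X.1: CTH met → 7% available; preferential 7%. → 7%.
Line B: leather-upper → X.1; rubber-soled → X.1.3; ankle boots → X.1.3.1. Scheduled 22%. Fenwick agreement on X.1: CTH not met. → 22%.
Line C: textile-upper → X.2; leather-soled → X.2.1; ordinary → X.2.1.2. Scheduled 20%. quota on X.2 open → in-quota 31%; Umbrial agreement on X.3.1: X.2.1.2 not covered; Umbrial agreement on X.2.1.1: X.2.1.2 not covered. → 31%.
Sum: 7% + 22% + 31% = 60%.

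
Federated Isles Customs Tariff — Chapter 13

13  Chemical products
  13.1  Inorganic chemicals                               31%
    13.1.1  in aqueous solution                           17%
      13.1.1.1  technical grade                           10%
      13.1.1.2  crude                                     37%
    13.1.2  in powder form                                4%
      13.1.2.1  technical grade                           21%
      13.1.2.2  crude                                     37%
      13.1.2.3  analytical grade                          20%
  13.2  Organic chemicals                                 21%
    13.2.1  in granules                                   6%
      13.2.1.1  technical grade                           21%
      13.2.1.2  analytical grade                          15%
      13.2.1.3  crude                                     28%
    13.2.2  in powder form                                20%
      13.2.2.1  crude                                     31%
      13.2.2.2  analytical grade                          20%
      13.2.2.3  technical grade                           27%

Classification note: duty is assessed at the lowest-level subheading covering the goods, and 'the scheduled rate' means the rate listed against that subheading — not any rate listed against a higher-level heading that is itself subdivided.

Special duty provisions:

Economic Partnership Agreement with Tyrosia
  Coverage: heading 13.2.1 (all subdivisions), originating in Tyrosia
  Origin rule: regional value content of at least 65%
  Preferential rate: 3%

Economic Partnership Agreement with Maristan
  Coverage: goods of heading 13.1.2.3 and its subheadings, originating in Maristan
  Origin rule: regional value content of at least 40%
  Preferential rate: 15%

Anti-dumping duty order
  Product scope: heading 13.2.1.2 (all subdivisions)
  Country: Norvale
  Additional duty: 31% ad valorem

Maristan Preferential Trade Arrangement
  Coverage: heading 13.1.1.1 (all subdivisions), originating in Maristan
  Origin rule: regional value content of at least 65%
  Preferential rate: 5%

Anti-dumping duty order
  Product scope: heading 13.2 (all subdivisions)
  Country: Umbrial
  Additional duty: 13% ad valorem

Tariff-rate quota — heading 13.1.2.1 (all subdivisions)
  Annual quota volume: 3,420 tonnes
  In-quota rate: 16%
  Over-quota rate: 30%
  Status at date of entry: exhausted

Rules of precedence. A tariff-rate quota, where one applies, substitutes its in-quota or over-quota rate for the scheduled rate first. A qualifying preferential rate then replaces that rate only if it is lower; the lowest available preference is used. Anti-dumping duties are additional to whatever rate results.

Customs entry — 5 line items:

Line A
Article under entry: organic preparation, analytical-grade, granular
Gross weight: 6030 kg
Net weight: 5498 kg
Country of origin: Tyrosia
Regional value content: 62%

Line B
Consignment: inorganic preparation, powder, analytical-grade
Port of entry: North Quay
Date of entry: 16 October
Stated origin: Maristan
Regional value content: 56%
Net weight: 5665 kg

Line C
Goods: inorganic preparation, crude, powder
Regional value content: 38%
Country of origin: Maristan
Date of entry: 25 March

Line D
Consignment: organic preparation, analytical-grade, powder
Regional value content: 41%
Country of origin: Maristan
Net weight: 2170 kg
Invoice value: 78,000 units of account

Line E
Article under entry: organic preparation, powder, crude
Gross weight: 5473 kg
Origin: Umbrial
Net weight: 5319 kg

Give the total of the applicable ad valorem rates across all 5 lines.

Line A: organic → 13.2; granular → 13.2.1; analytical-grade → 13.2.1.2. Scheduled 15%. Tyrosia agreement on 13.2.1: RVC < 65%. → 15%.
Line B: inorganic → 13.1; powder → 13.1.2; analytical-grade → 13.1.2.3. Scheduled 20%. Maristan agreement on 13.1.2.3: RVC ≥ 40% → 15% available; Maristan agreement on 13.1.1.1: 13.1.2.3 not covered; preferential 15%. → 15%.
Line C: inorganic → 13.1; powder → 13.1.2; crude → 13.1.2.2. Scheduled 37%. Maristan agreement on 13.1.2.3: 13.1.2.2 not covered; Maristan agreement on 13.1.1.1: 13.1.2.2 not covered. → 37%.
Line D: organic → 13.2; powder → 13.2.2; analytical-grade → 13.2.2.2. Scheduled 20%. Maristan agreement on 13.1.2.3: 13.2.2.2 not covered; Maristan agreement on 13.1.1.1: 13.2.2.2 not covered. → 20%.
Line E: organic → 13.2; powder → 13.2.2; crude → 13.2.2.1. Scheduled 31%. anti-dumping (Umbrial, 13.2): +13%; total 31% + 13% = 44%. → 44%.
Sum: 15% + 15% + 37% + 20% + 44% = 131%.

131%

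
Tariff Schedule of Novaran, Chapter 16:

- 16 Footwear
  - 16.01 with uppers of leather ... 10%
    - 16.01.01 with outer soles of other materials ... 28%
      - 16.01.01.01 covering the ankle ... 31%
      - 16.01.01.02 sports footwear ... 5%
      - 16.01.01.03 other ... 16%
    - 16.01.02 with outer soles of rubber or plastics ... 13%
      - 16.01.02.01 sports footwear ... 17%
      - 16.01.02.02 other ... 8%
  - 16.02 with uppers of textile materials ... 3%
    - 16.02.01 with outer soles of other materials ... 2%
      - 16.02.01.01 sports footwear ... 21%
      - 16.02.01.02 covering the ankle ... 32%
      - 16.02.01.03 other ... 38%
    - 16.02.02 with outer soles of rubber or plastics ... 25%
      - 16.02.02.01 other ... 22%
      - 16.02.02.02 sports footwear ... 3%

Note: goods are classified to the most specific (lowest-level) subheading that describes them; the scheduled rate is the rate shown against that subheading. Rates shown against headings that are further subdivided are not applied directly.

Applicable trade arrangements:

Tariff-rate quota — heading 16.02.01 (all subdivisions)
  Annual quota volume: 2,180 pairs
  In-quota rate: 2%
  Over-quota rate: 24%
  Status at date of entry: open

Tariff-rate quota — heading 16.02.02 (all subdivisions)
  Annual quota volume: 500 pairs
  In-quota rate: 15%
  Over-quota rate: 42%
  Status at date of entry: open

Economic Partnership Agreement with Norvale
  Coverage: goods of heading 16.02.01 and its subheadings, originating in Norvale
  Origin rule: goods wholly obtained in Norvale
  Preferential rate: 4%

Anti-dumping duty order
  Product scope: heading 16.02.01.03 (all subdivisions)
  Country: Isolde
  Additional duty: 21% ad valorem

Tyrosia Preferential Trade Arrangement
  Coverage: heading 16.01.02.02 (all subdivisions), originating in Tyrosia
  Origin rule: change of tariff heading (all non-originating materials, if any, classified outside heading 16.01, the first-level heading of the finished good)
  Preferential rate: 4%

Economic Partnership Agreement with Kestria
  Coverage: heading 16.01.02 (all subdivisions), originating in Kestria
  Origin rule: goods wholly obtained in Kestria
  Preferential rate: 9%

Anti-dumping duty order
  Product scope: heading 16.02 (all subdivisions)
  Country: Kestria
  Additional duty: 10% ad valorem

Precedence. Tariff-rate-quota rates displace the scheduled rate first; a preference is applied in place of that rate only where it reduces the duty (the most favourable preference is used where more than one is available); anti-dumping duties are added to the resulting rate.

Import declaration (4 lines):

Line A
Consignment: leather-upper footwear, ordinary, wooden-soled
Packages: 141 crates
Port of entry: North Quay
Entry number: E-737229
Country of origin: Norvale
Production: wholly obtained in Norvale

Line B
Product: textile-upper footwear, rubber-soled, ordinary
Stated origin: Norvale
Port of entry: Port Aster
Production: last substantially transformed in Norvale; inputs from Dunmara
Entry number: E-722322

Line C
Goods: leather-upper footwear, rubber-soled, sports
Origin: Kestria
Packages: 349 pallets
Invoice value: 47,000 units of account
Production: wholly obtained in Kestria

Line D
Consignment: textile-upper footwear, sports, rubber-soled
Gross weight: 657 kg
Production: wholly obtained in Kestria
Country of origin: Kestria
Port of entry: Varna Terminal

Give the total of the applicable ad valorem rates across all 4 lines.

65%

Line A: leather-upper → 16.01; wooden-soled → 16.01.01; ordinary → 16.01.01.03. Scheduled 16%. Norvale agreement on 16.02.01: 16.01.01.03 not covered. → 16%.
Line B: textile-upper → 16.02; rubber-soled → 16.02.02; ordinary → 16.02.02.01. Scheduled 22%. quota on 16.02.02 open → in-quota 15%; Norvale agreement on 16.02.01: 16.02.02.01 not covered. → 15%.
Line C: leather-upper → 16.01; rubber-soled → 16.01.02; sports → 16.01.02.01. Scheduled 17%. Kestria agreement on 16.01.02: wholly obtained → 9% available; preferential 9%. → 9%.
Line D: textile-upper → 16.02; rubber-soled → 16.02.02; sports → 16.02.02.02. Scheduled 3%. quota on 16.02.02 open → in-quota 15%; Kestria agreement on 16.01.02: 16.02.02.02 not covered; anti-dumping (Kestria, 16.02): +10%; total 15% + 10% = 25%. → 25%.
Sum: 16% + 15% + 9% + 25% = 65%.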